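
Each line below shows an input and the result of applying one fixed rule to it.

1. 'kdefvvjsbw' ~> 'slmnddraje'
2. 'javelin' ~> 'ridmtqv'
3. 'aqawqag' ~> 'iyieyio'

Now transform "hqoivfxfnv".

pywqdnfnvd

In each case the input is transformed by: shift every letter 8 places forward in the alphabet (wrapping around).
"hqoivfxfnv" → "pywqdnfnvd".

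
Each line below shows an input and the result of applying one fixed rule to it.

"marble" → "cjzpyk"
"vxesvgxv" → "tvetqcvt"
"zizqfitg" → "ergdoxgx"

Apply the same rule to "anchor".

pmfaly

Looking at the pairs, the operation is to shift every letter 2 places backward in the alphabet (wrapping around), then reverse the string.
Applying both steps to "anchor": "ylafmp", then "pmfaly".
(Check on "zizqfitg": → "xgxodgre" → "ergdoxgx" ✓)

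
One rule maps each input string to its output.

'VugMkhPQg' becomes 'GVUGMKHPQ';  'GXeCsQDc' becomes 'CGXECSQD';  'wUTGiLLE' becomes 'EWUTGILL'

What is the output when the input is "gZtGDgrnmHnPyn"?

NGZTGDGRNMHNPY

In each case the input is transformed by: move the last character to the front, then convert every letter to uppercase.
Starting from "gZtGDgrnmHnPyn": after the first operation, "ngZtGDgrnmHnPy"; after the second, "NGZTGDGRNMHNPY".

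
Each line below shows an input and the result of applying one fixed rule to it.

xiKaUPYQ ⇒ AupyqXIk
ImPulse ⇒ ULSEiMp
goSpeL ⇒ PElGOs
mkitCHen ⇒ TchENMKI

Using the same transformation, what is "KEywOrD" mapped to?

WoRdkeY

In each case the input is transformed by: flip the case of every letter, then move the first 3 characters to the end (rotate left by 3).
"KEywOrD" → "keYWoRd" → "WoRdkeY".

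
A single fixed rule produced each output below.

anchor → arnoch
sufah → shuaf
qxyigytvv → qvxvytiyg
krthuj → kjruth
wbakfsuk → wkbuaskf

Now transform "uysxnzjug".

ugyusjxzn

The rule is to take characters alternately from the front and the back (1st, last, 2nd, 2nd-last, ...).
Applying that to "uysxnzjug" gives "ugyusjxzn".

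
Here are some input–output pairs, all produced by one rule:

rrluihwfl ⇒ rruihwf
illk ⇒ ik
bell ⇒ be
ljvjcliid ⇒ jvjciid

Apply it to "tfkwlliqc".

tfkwiqc

In each case the input is transformed by: remove every "l".
"tfkwlliqc" → "tfkwiqc".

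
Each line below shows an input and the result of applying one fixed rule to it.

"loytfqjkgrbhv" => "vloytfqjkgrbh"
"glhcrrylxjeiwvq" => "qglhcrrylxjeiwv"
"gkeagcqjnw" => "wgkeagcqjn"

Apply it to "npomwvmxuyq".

The transformation: move the last character to the front.
On "npomwvmxuyq" that produces "qnpomwvmxuy".

qnpomwvmxuy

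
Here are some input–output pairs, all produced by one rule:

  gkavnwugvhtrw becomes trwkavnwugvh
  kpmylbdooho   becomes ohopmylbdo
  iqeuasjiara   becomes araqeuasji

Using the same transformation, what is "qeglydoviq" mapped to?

viqeglydo

The transformation: delete the first character, then move the last 3 characters to the front (rotate right by 3).
So "qeglydoviq" becomes "viqeglydo".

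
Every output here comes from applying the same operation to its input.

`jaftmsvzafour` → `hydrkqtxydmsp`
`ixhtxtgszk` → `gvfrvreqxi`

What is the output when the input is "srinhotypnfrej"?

qpglfmrwnldpch

Looking at the pairs, the operation is to shift every letter 2 places backward in the alphabet (wrapping around).
Doing the same to "srinhotypnfrej": "qpglfmrwnldpch".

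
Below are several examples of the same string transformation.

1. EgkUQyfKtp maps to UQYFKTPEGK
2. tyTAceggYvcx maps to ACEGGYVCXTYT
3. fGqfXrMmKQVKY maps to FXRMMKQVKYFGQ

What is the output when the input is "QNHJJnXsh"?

JJNXSHQNH

Rule — move the first 3 characters to the end (rotate left by 3), then convert every letter to uppercase.
Starting from "QNHJJnXsh": after the first operation, "JJnXshQNH"; after the second, "JJNXSHQNH".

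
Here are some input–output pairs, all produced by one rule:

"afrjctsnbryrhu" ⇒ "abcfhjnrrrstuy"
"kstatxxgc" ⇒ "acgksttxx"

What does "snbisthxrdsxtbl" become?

bbdhilnrsssttxx

Looking at the pairs, the operation is to sort the characters into alphabetical order.
So "snbisthxrdsxtbl" becomes "bbdhilnrsssttxx".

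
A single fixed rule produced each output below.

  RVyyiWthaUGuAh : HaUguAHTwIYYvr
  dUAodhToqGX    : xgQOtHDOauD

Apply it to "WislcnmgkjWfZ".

Looking at the pairs, the operation is to reverse the string, then flip the case of every letter.
For "WislcnmgkjWfZ", step one produces "ZfWjkgmnclsiW"; step two turns that into "zFwJKGMNCLSIw".

zFwJKGMNCLSIw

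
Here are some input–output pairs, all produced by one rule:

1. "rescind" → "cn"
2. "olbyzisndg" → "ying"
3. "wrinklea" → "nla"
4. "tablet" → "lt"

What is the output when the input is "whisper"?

What's happening: keep every other character starting from the second (positions 2nd, 4th, 6th, ...), then delete the first character.
On "whisper": the first step gives "hse", and the second then gives "se".

se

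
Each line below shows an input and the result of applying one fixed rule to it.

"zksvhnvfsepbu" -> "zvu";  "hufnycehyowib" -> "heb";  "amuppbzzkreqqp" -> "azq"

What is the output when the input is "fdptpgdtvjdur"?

fdr

The transformation: keep one character in every 3, starting at position 1 (positions 1st, 4th, 7th, ...), then keep every other character starting from the first (positions 1st, 3rd, 5th, ...).
For "fdptpgdtvjdur", step one produces "ftdjr"; step two turns that into "fdr".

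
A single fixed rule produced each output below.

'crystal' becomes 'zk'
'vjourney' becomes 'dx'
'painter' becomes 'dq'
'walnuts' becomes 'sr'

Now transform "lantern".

qm

What's happening: shift every letter 1 place backward in the alphabet (wrapping around), then keep only the last 2 characters.
On "lantern": the first step gives "kzmsdqm", and the second then gives "qm".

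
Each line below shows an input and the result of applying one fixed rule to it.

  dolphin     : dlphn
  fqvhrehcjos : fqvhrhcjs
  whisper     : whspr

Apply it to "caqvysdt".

The pattern: remove every vowel.
Doing the same to "caqvysdt": "cqvysdt".

cqvysdt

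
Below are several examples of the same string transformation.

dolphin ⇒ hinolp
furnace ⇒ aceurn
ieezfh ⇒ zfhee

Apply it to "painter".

terain

What's happening: delete the first character, then move the last 3 characters to the front (rotate right by 3).
For "painter", step one produces "ainter"; step two turns that into "terain".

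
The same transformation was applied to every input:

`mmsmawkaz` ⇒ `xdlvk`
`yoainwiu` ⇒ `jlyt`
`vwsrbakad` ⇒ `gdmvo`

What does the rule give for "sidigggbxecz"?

dorrin

Looking at the pairs, the operation is to shift every letter 11 places forward in the alphabet (wrapping around), then keep every other character starting from the first (positions 1st, 3rd, 5th, ...).
Working it through for "sidigggbxecz": intermediate "dtotrrrmipnk", final "dorrin".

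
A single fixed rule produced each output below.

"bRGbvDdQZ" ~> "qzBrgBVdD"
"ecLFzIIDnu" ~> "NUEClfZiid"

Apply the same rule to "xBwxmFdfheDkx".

KXXbWXMfDFHEd

The pattern: move the last 2 characters to the front (rotate right by 2), then flip the case of every letter.
For "xBwxmFdfheDkx", step one produces "kxxBwxmFdfheD"; step two turns that into "KXXbWXMfDFHEd".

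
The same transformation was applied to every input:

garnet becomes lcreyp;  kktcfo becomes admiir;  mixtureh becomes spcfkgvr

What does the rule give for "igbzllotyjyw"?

Rule — shift every letter 2 places backward in the alphabet (wrapping around), then swap the front and back halves of the string.
For "igbzllotyjyw", step one produces "gezxjjmrwhwu"; step two turns that into "mrwhwugezxjj".

mrwhwugezxjj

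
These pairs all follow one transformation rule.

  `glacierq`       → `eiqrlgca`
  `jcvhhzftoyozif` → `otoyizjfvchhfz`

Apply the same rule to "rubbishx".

sixhurbb

In each case the input is transformed by: swap the front and back halves of the string, then swap each adjacent pair of characters (1↔2, 3↔4, ...).
Starting from "rubbishx": after the first operation, "ishxrubb"; after the second, "sixhurbb".
(Check on "glacierq": → "ierqglac" → "eiqrlgca" ✓)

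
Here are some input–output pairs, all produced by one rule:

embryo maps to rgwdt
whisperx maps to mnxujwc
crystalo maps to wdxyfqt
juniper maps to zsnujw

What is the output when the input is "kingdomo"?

nslitrt

What's happening: shift every letter 5 places forward in the alphabet (wrapping around), then delete the first character.
Applying both steps to "kingdomo": "pnslitrt", then "nslitrt".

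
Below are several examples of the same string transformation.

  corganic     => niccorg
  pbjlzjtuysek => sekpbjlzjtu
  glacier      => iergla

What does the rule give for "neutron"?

What's happening: move the last 3 characters to the front (rotate right by 3), then delete the last character.
Starting from "neutron": after the first operation, "ronneut"; after the second, "ronneu".

ronneu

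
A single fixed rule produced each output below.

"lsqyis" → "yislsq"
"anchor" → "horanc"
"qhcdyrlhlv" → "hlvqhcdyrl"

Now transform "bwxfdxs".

Each output is the input with this applied: move the last 3 characters to the front (rotate right by 3).
So "bwxfdxs" becomes "dxsbwxf".

dxsbwxf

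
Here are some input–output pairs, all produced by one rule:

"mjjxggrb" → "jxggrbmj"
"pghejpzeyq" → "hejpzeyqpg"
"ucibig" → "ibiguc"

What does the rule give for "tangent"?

The pattern: move the first 2 characters to the end (rotate left by 2).
For "tangent" the result is "ngentta".

ngentta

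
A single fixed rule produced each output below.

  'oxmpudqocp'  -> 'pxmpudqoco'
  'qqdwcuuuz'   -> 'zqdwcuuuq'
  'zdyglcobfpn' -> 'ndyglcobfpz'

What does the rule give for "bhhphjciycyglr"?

The transformation: swap the first and last characters.
Applying that to "bhhphjciycyglr" gives "rhhphjciycyglb".

rhhphjciycyglb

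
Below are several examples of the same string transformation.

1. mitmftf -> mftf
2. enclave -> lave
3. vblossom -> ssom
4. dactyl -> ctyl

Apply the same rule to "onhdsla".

dsla

The transformation: keep only the last 4 characters.
On "onhdsla" that produces "dsla".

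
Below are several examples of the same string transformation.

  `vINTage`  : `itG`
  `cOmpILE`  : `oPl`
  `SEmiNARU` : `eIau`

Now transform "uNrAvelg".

naEG

The pattern: keep every other character starting from the second (positions 2nd, 4th, 6th, ...), then flip the case of every letter.
On "uNrAvelg": the first step gives "NAeg", and the second then gives "naEG".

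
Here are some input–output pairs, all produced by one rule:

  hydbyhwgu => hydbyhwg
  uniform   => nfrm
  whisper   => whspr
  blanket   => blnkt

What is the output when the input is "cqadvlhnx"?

The pattern: remove every vowel.
For "cqadvlhnx" the result is "cqdvlhnx".

cqdvlhnx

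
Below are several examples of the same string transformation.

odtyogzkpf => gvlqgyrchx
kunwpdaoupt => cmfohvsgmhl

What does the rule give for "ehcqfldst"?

wzuixdvkl

The transformation: shift every letter 8 places backward in the alphabet (wrapping around).
Applying that to "ehcqfldst" gives "wzuixdvkl".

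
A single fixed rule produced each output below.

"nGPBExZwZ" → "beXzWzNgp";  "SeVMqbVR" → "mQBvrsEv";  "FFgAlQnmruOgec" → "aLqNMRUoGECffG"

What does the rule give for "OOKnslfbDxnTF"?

In each case the input is transformed by: move the first 3 characters to the end (rotate left by 3), then flip the case of every letter.
For "OOKnslfbDxnTF", step one produces "nslfbDxnTFOOK"; step two turns that into "NSLFBdXNtfook".

NSLFBdXNtfook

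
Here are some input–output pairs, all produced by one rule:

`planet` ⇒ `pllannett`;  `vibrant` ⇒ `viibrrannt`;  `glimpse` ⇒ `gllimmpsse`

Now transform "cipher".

In each case the input is transformed by: repeat every character 3 times, then keep every other character starting from the second (positions 2nd, 4th, 6th, ...).
"cipher" → "ccciiippphhheeerrr" → "ciiphherr".

ciiphherr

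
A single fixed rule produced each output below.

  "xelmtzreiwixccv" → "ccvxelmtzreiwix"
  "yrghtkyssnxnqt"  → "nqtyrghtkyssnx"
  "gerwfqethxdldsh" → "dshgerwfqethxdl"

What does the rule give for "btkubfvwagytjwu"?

Looking at the pairs, the operation is to move the last 3 characters to the front (rotate right by 3).
"btkubfvwagytjwu" → "jwubtkubfvwagyt".

jwubtkubfvwagyt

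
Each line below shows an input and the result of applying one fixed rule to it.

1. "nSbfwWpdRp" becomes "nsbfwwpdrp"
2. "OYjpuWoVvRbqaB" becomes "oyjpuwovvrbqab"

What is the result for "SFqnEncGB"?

sfqnencgb

In each case the input is transformed by: convert every letter to lowercase.
On "SFqnEncGB" that produces "sfqnencgb".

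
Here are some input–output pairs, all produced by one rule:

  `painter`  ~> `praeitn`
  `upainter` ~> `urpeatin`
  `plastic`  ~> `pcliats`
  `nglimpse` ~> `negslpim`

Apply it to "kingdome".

Each output is the input with this applied: take characters alternately from the front and the back (1st, last, 2nd, 2nd-last, ...).
For "kingdome" the result is "keimnogd".

keimnogd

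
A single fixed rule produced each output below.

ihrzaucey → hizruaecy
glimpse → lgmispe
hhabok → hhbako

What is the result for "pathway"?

The rule is to swap each adjacent pair of characters (1↔2, 3↔4, ...).
Doing the same to "pathway": "aphtawy".

aphtawy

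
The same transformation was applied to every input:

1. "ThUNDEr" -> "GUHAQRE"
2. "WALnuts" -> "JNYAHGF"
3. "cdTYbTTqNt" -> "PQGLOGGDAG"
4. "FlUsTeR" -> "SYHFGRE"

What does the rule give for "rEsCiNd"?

ERFPVAQ

Each output is the input with this applied: shift every letter 13 places forward in the alphabet (wrapping around) — i.e. ROT13, then convert every letter to uppercase.
For "rEsCiNd", step one produces "eRfPvAq"; step two turns that into "ERFPVAQ".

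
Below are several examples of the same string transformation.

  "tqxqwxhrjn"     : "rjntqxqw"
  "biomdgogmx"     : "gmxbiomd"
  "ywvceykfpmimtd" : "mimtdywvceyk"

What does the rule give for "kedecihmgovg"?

The transformation: swap the front and back halves of the string, then delete the first 2 characters.
For "kedecihmgovg", step one produces "hmgovgkedeci"; step two turns that into "govgkedeci".

govgkedeci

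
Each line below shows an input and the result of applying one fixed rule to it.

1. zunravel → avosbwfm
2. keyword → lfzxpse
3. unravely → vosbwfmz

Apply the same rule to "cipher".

djqifs

Each output is the input with this applied: shift every letter 1 place forward in the alphabet (wrapping around).
On "cipher" that produces "djqifs".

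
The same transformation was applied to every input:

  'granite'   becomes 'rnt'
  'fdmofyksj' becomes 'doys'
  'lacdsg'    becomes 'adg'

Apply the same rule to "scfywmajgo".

cymjo

Rule — keep every other character starting from the second (positions 2nd, 4th, 6th, ...).
For "scfywmajgo" the result is "cymjo".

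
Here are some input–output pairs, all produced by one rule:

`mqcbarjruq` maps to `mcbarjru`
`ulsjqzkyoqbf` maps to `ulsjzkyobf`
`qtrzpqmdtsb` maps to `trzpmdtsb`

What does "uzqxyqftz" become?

uzxyftz

The rule is to remove every "q".
Doing the same to "uzqxyqftz": "uzxyftz".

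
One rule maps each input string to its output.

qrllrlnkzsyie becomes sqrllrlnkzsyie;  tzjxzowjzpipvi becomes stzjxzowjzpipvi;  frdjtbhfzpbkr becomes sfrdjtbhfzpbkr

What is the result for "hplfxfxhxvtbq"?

shplfxfxhxvtbq

Rule — prepend "s".
On "hplfxfxhxvtbq" that produces "shplfxfxhxvtbq".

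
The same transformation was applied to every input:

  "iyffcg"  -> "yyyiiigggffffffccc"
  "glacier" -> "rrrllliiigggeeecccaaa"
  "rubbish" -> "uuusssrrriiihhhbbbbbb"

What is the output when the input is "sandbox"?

In each case the input is transformed by: repeat every character 3 times, then sort the characters into reverse alphabetical order.
Starting from "sandbox": after the first operation, "sssaaannndddbbboooxxx"; after the second, "xxxsssooonnndddbbbaaa".

xxxsssooonnndddbbbaaa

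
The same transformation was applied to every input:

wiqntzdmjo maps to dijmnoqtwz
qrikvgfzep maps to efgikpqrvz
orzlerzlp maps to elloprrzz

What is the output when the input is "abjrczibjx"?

abbcijjrxz

Each output is the input with this applied: sort the characters into alphabetical order.
On "abjrczibjx" that produces "abbcijjrxz".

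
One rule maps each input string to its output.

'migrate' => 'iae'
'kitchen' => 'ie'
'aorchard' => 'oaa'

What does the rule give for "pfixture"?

In each case the input is transformed by: move the first character to the end, then keep only the vowels.
Applying both steps to "pfixture": "fixturep", then "iue".

iue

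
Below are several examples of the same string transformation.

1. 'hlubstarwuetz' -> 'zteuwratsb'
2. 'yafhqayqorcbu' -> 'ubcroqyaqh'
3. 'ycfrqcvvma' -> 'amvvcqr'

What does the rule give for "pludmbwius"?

Looking at the pairs, the operation is to delete the first 3 characters, then reverse the string.
For "pludmbwius", step one produces "dmbwius"; step two turns that into "suiwbmd".

suiwbmd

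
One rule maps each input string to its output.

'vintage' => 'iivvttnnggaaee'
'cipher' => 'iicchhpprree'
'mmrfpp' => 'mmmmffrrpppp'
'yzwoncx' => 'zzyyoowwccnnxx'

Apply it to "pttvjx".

The transformation: swap each adjacent pair of characters (1↔2, 3↔4, ...), then double every character.
Applying both steps to "pttvjx": "tpvtxj", then "ttppvvttxxjj".

ttppvvttxxjj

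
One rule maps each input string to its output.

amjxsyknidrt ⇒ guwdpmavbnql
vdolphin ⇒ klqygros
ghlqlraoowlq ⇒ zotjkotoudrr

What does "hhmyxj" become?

The transformation: shift every letter 3 places forward in the alphabet (wrapping around), then move the last 3 characters to the front (rotate right by 3).
So "hhmyxj" becomes "bamkkp".
(Check on "ghlqlraoowlq": → "jkotoudrrzot" → "zotjkotoudrr" ✓)

bamkkp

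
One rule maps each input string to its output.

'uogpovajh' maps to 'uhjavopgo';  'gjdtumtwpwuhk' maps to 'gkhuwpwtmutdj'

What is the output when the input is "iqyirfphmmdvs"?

In each case the input is transformed by: move the first character to the end, then reverse the string.
So "iqyirfphmmdvs" becomes "isvdmmhpfriyq".
(Check on "uogpovajh": → "ogpovajhu" → "uhjavopgo" ✓)

isvdmmhpfriyq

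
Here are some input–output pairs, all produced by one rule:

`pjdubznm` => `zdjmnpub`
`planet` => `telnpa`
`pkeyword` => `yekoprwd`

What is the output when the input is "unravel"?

velnrua

The rule is to sort the characters into alphabetical order, then swap the first and last characters.
For "unravel", step one produces "aelnruv"; step two turns that into "velnrua".
(Check on "planet": → "aelnpt" → "telnpa" ✓)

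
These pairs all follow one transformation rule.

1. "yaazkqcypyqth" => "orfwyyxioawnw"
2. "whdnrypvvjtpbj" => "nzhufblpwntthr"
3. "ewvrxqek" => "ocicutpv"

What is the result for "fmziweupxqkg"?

oiedkxgucsnv

Looking at the pairs, the operation is to move the last 3 characters to the front (rotate right by 3), then shift every letter 2 places backward in the alphabet (wrapping around).
Applying both steps to "fmziweupxqkg": "qkgfmziweupx", then "oiedkxgucsnv".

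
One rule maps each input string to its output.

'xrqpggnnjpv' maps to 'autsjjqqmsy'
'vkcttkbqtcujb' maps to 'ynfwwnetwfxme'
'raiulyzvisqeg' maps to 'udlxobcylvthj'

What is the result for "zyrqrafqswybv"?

cbutuditvzbey

Rule — shift every letter 3 places forward in the alphabet (wrapping around).
For "zyrqrafqswybv" the result is "cbutuditvzbey".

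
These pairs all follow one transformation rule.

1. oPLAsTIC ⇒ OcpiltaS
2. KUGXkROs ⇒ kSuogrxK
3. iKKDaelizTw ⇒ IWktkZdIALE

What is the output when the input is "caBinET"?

The rule is to flip the case of every letter, then take characters alternately from the front and the back (1st, last, 2nd, 2nd-last, ...).
Doing the same to "caBinET": "CtAebNI".

CtAebNI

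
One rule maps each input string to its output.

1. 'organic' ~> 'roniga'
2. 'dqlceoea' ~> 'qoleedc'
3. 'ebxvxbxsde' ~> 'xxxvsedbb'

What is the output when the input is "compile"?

The transformation: delete the last character, then sort the characters into reverse alphabetical order.
For "compile" the result is "pomlic".

pomlic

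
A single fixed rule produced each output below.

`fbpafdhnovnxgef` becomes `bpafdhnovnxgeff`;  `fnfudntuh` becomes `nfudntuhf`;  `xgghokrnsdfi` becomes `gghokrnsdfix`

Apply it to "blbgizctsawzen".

lbgizctsawzenb

What's happening: move the first character to the end.
For "blbgizctsawzen" the result is "lbgizctsawzenb".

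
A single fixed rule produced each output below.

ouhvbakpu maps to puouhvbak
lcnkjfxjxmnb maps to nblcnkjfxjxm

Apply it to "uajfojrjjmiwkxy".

xyuajfojrjjmiwk

The pattern: move the last 2 characters to the front (rotate right by 2).
Doing the same to "uajfojrjjmiwkxy": "xyuajfojrjjmiwk".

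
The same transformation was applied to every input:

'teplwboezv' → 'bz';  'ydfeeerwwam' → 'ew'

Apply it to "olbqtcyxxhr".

Rule — delete the first 3 characters, then keep one character in every 3, starting at position 3 (positions 3rd, 6th, 9th, ...).
"olbqtcyxxhr" → "cx".

cx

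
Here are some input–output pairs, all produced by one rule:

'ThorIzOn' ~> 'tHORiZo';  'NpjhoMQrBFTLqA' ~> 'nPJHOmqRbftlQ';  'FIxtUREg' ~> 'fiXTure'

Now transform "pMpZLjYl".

Looking at the pairs, the operation is to delete the last character, then flip the case of every letter.
Applying both steps to "pMpZLjYl": "pMpZLjY", then "PmPzlJy".
(Check on "NpjhoMQrBFTLqA": → "NpjhoMQrBFTLq" → "nPJHOmqRbftlQ" ✓)

PmPzlJy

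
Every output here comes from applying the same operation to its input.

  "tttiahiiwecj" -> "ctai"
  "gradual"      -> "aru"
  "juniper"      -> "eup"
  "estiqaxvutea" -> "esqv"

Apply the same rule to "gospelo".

Rule — move the last 2 characters to the front (rotate right by 2), then keep one character in every 3, starting at position 1 (positions 1st, 4th, 7th, ...).
"gospelo" → "logospe" → "loe".

loe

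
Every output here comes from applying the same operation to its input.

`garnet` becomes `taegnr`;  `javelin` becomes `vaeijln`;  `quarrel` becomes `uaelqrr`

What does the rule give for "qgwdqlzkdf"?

zddfgklqqw

Rule — sort the characters into alphabetical order, then move the last character to the front.
So "qgwdqlzkdf" becomes "zddfgklqqw".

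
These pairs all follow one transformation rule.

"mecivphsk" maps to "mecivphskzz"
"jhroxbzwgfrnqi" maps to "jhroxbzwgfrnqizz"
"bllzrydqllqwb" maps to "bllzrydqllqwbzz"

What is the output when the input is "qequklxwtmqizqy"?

Looking at the pairs, the operation is to append "zz".
On "qequklxwtmqizqy" that produces "qequklxwtmqizqyzz".

qequklxwtmqizqyzz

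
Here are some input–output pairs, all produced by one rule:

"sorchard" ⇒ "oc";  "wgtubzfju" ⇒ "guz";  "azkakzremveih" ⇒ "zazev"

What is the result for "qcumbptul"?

The transformation: delete the last 3 characters, then keep every other character starting from the second (positions 2nd, 4th, 6th, ...).
Applying both steps to "qcumbptul": "qcumbp", then "cmp".
(Check on "sorchard": → "sorch" → "oc" ✓)

cmp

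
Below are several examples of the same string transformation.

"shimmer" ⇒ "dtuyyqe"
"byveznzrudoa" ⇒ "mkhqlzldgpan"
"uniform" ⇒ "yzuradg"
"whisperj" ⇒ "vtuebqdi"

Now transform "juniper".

In each case the input is transformed by: shift every letter 12 places forward in the alphabet (wrapping around), then swap the first and last characters.
Starting from "juniper": after the first operation, "vgzubqd"; after the second, "dgzubqv".

dgzubqv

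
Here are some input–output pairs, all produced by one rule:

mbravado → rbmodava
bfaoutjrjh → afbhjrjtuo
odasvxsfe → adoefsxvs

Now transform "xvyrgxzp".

Looking at the pairs, the operation is to reverse the string, then move the last 3 characters to the front (rotate right by 3).
Starting from "xvyrgxzp": after the first operation, "pzxgryvx"; after the second, "yvxpzxgr".

yvxpzxgr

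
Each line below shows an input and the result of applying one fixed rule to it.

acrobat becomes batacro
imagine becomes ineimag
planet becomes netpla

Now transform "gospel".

The pattern: move the last 3 characters to the front (rotate right by 3).
"gospel" → "pelgos".

pelgos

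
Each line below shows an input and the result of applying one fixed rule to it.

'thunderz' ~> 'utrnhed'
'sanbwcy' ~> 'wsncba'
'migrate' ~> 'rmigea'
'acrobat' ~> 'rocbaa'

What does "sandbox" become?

sondba

In each case the input is transformed by: sort the characters into reverse alphabetical order, then delete the first character.
For "sandbox", step one produces "xsondba"; step two turns that into "sondba".
(Check on "acrobat": → "trocbaa" → "rocbaa" ✓)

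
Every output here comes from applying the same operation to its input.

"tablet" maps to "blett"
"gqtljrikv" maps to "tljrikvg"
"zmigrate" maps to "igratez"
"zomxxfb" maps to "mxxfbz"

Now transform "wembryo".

Rule — move the first character to the end, then delete the first character.
Applying both steps to "wembryo": "embryow", then "mbryow".

mbryow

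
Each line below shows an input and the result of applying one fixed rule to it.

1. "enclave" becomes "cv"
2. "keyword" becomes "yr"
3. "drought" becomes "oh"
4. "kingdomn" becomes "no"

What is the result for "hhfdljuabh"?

fjb

What's happening: keep one character in every 3, starting at position 3 (positions 3rd, 6th, 9th, ...).
Doing the same to "hhfdljuabh": "fjb".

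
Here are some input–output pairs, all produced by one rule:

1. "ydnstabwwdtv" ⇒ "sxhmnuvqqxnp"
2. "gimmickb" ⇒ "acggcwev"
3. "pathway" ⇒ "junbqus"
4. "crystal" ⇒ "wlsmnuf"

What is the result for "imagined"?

cguachyx

In each case the input is transformed by: shift every letter 6 places backward in the alphabet (wrapping around).
For "imagined" the result is "cguachyx".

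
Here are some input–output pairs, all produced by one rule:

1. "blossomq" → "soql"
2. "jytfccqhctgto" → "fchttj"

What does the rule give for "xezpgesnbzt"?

penzx

In each case the input is transformed by: move the first 2 characters to the end (rotate left by 2), then keep every other character starting from the second (positions 2nd, 4th, 6th, ...).
Starting from "xezpgesnbzt": after the first operation, "zpgesnbztxe"; after the second, "penzx".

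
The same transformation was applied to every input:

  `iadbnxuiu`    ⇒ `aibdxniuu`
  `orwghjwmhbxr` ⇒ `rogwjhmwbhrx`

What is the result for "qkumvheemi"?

The rule is to swap each adjacent pair of characters (1↔2, 3↔4, ...).
Doing the same to "qkumvheemi": "kqmuhveeim".

kqmuhveeim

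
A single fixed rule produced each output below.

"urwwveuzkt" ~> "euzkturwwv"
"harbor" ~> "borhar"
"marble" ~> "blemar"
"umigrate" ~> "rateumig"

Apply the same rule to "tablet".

lettab

What's happening: swap the front and back halves of the string.
Applying that to "tablet" gives "lettab".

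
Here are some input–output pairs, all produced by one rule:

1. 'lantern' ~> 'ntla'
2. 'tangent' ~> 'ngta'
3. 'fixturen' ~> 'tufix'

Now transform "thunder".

unth

What's happening: delete the last 3 characters, then move the last 2 characters to the front (rotate right by 2).
"thunder" → "unth".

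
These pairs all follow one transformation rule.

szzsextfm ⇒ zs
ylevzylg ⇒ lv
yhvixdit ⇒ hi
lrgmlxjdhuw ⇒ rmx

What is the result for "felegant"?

ee

Each output is the input with this applied: keep every other character starting from the second (positions 2nd, 4th, 6th, ...), then delete the last 2 characters.
On "felegant": the first step gives "eeat", and the second then gives "ee".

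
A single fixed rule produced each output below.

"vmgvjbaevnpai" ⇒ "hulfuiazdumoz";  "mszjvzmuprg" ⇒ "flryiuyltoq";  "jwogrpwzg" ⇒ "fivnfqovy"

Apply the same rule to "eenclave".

dddmbkzu

The pattern: move the last character to the front, then shift every letter 1 place backward in the alphabet (wrapping around).
Doing the same to "eenclave": "dddmbkzu".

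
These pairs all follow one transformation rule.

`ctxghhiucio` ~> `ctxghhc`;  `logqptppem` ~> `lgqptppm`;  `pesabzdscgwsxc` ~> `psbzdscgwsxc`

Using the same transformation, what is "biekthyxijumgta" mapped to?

bkthyxjmgt

What's happening: remove every vowel.
Applying that to "biekthyxijumgta" gives "bkthyxjmgt".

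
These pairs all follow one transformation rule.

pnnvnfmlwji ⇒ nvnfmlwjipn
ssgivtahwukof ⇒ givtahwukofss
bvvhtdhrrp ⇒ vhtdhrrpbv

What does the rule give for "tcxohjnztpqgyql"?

The rule is to move the first 2 characters to the end (rotate left by 2).
Applying that to "tcxohjnztpqgyql" gives "xohjnztpqgyqltc".

xohjnztpqgyqltc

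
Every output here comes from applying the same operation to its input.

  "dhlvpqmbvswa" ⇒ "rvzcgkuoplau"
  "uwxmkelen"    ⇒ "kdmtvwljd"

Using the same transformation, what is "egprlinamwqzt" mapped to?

pysdfoqkhmzlv

The transformation: shift every letter 1 place backward in the alphabet (wrapping around), then move the last 3 characters to the front (rotate right by 3).
Working it through for "egprlinamwqzt": intermediate "dfoqkhmzlvpys", final "pysdfoqkhmzlv".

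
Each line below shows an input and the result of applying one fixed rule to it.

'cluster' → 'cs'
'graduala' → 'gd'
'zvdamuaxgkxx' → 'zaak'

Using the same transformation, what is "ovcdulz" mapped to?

od

Looking at the pairs, the operation is to move the last 2 characters to the front (rotate right by 2), then keep one character in every 3, starting at position 3 (positions 3rd, 6th, 9th, ...).
Applying both steps to "ovcdulz": "lzovcdu", then "od".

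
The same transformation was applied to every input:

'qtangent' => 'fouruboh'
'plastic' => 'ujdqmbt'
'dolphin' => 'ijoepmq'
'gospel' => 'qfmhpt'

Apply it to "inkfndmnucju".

dkvjolgoenov

In each case the input is transformed by: move the last 3 characters to the front (rotate right by 3), then shift every letter 1 place forward in the alphabet (wrapping around).
Doing the same to "inkfndmnucju": "dkvjolgoenov".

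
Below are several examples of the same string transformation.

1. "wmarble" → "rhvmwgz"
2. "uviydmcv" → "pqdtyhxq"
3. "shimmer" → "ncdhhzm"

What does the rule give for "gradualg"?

Looking at the pairs, the operation is to shift every letter 5 places backward in the alphabet (wrapping around).
"gradualg" → "bmvypvgb".

bmvypvgb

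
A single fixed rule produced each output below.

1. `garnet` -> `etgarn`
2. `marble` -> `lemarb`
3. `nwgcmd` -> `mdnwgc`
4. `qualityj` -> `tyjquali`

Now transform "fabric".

icfabr

Looking at the pairs, the operation is to move the first character to the end, then swap the front and back halves of the string.
Starting from "fabric": after the first operation, "abricf"; after the second, "icfabr".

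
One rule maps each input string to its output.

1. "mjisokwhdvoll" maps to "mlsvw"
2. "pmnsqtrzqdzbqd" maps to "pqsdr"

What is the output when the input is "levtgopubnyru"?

Looking at the pairs, the operation is to keep one character in every 3, starting at position 1 (positions 1st, 4th, 7th, ...), then take characters alternately from the front and the back (1st, last, 2nd, 2nd-last, ...).
Starting from "levtgopubnyru": after the first operation, "ltpnu"; after the second, "lutnp".
(Check on "mjisokwhdvoll": → "mswvl" → "mlsvw" ✓)

lutnp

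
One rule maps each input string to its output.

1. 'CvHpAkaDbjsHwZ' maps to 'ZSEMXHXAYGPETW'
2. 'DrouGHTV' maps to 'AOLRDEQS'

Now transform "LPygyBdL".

IMVDVYAI

Rule — shift every letter 3 places backward in the alphabet (wrapping around), then convert every letter to uppercase.
Working it through for "LPygyBdL": intermediate "IMvdvYaI", final "IMVDVYAI".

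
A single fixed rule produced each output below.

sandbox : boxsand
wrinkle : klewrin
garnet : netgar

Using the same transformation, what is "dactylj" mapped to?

The rule is to move the last 3 characters to the front (rotate right by 3).
Applying that to "dactylj" gives "yljdact".

yljdact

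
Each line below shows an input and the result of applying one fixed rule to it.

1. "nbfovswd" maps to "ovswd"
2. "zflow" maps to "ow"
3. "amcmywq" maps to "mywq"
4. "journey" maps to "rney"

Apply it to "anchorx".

In each case the input is transformed by: delete the first 3 characters.
Applying that to "anchorx" gives "horx".

horx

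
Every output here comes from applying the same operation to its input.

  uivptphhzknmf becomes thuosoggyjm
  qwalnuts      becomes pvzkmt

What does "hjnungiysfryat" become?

gimtmfhxreqx

Each output is the input with this applied: shift every letter 1 place backward in the alphabet (wrapping around), then delete the last 2 characters.
"hjnungiysfryat" → "gimtmfhxreqxzs" → "gimtmfhxreqx".
(Check on "qwalnuts": → "pvzkmtsr" → "pvzkmt" ✓)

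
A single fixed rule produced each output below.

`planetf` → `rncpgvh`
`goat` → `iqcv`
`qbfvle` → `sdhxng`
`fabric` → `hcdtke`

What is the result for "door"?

fqqt

Each output is the input with this applied: shift every letter 2 places forward in the alphabet (wrapping around).
For "door" the result is "fqqt".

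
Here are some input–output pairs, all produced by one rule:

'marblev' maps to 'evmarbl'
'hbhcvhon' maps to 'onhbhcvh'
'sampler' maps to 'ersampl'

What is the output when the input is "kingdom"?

omkingd

The rule is to move the last 2 characters to the front (rotate right by 2).
So "kingdom" becomes "omkingd".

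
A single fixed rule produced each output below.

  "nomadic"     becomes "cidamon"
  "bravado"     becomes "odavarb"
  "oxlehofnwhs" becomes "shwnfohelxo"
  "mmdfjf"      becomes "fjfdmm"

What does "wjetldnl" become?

Each output is the input with this applied: reverse the string.
Doing the same to "wjetldnl": "lndltejw".

lndltejw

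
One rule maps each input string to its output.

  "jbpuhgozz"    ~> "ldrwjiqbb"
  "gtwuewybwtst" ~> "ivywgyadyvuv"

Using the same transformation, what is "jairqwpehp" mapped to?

lcktsyrgjr

Each output is the input with this applied: shift every letter 2 places forward in the alphabet (wrapping around).
So "jairqwpehp" becomes "lcktsyrgjr".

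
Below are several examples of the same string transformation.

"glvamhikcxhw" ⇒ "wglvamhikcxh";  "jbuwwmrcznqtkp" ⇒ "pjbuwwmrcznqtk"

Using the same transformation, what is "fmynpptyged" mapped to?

Each output is the input with this applied: move the last character to the front.
So "fmynpptyged" becomes "dfmynpptyge".

dfmynpptyge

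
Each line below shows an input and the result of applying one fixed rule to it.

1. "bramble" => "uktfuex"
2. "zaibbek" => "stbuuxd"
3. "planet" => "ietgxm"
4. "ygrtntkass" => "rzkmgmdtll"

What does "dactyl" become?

wtvmre

Each output is the input with this applied: shift every letter 7 places backward in the alphabet (wrapping around).
Applying that to "dactyl" gives "wtvmre".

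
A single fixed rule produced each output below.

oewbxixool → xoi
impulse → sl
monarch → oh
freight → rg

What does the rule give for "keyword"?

wk

The pattern: sort the characters into reverse alphabetical order, then keep one character in every 3, starting at position 2 (positions 2nd, 5th, 8th, ...).
For "keyword", step one produces "ywroked"; step two turns that into "wk".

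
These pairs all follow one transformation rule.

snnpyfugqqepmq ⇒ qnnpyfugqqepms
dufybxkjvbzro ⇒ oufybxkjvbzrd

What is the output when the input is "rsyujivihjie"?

What's happening: swap the first and last characters.
Doing the same to "rsyujivihjie": "esyujivihjir".

esyujivihjir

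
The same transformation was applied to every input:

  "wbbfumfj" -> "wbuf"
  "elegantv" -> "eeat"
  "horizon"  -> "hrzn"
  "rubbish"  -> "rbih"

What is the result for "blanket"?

The transformation: keep every other character starting from the first (positions 1st, 3rd, 5th, ...).
Applying that to "blanket" gives "bakt".

bakt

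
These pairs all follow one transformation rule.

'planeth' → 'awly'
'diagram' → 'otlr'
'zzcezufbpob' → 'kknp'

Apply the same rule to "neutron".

ypfe

What's happening: shift every letter 11 places forward in the alphabet (wrapping around), then keep only the first 4 characters.
For "neutron", step one produces "ypfeczy"; step two turns that into "ypfe".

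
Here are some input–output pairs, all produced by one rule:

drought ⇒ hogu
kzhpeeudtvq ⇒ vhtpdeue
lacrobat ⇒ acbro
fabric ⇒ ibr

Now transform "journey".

eunr

Each output is the input with this applied: take characters alternately from the front and the back (1st, last, 2nd, 2nd-last, ...), then delete the first 3 characters.
Applying both steps to "journey": "jyoeunr", then "eunr".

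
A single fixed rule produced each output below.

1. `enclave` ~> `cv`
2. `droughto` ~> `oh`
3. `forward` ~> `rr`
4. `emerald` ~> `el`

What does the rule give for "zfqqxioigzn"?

qig

What's happening: keep one character in every 3, starting at position 3 (positions 3rd, 6th, 9th, ...).
On "zfqqxioigzn" that produces "qig".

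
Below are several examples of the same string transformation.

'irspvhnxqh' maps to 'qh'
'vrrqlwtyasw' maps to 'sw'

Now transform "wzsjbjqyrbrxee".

In each case the input is transformed by: keep only the last 2 characters.
Applying that to "wzsjbjqyrbrxee" gives "ee".

ee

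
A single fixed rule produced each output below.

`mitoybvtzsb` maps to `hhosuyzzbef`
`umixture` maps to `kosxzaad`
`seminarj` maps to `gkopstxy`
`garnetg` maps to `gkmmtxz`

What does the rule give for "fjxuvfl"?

Rule — sort the characters into alphabetical order, then shift every letter 6 places forward in the alphabet (wrapping around).
Working it through for "fjxuvfl": intermediate "ffjluvx", final "llprabd".

llprabd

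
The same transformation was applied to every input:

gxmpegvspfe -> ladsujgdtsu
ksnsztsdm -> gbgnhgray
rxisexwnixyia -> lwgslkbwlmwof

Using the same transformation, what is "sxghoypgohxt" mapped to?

The transformation: shift every letter 12 places backward in the alphabet (wrapping around), then move the first character to the end.
For "sxghoypgohxt" the result is "luvcmducvlhg".

luvcmducvlhg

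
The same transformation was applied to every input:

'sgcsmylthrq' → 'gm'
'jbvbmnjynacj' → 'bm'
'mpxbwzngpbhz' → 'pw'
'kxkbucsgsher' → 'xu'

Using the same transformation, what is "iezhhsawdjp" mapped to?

Rule — keep one character in every 3, starting at position 2 (positions 2nd, 5th, 8th, ...), then keep only the first 2 characters.
On "iezhhsawdjp": the first step gives "ehwp", and the second then gives "eh".
(Check on "sgcsmylthrq": → "gmtq" → "gm" ✓)

eh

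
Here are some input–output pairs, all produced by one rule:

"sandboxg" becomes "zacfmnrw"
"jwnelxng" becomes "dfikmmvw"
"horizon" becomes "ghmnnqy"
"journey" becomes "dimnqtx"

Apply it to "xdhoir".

cghnqw

What's happening: sort the characters into alphabetical order, then shift every letter 1 place backward in the alphabet (wrapping around).
For "xdhoir" the result is "cghnqw".
(Check on "journey": → "ejnoruy" → "dimnqtx" ✓)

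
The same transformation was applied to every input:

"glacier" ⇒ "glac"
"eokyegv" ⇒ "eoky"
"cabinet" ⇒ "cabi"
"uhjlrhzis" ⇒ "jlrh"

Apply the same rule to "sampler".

Looking at the pairs, the operation is to move the last 3 characters to the front (rotate right by 3), then keep only the last 4 characters.
Starting from "sampler": after the first operation, "lersamp"; after the second, "samp".
(Check on "cabinet": → "netcabi" → "cabi" ✓)

samp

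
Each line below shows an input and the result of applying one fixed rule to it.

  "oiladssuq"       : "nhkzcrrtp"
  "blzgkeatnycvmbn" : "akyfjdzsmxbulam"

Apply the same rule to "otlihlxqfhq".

Each output is the input with this applied: shift every letter 1 place backward in the alphabet (wrapping around).
Applying that to "otlihlxqfhq" gives "nskhgkwpegp".

nskhgkwpegp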